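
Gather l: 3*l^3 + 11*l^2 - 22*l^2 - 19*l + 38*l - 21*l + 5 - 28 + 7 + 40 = 3*l^3 - 11*l^2 - 2*l + 24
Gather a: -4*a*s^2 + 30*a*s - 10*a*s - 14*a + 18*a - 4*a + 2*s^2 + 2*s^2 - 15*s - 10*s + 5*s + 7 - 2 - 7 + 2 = a*(-4*s^2 + 20*s) + 4*s^2 - 20*s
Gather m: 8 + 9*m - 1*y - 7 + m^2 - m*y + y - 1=m^2 + m*(9 - y)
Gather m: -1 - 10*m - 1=-10*m - 2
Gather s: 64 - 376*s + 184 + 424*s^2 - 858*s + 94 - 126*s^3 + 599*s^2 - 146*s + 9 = -126*s^3 + 1023*s^2 - 1380*s + 351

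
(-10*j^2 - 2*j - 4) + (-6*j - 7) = -10*j^2 - 8*j - 11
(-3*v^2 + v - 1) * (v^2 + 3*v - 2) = -3*v^4 - 8*v^3 + 8*v^2 - 5*v + 2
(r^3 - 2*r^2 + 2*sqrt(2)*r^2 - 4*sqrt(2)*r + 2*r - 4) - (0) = r^3 - 2*r^2 + 2*sqrt(2)*r^2 - 4*sqrt(2)*r + 2*r - 4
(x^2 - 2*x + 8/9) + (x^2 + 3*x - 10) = 2*x^2 + x - 82/9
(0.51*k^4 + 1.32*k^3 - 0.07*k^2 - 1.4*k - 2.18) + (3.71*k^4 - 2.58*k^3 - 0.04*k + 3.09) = 4.22*k^4 - 1.26*k^3 - 0.07*k^2 - 1.44*k + 0.91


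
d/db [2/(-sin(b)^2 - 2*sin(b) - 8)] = 4*(sin(b) + 1)*cos(b)/(sin(b)^2 + 2*sin(b) + 8)^2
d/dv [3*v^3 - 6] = 9*v^2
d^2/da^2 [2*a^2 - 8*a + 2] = 4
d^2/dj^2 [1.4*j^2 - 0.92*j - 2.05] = 2.80000000000000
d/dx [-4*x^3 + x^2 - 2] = 2*x*(1 - 6*x)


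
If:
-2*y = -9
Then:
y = 9/2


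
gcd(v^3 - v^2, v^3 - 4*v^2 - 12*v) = v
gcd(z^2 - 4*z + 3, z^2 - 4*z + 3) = z^2 - 4*z + 3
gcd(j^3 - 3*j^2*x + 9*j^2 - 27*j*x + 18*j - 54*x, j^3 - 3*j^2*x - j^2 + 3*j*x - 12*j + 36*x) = -j^2 + 3*j*x - 3*j + 9*x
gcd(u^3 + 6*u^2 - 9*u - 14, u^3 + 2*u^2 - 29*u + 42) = u^2 + 5*u - 14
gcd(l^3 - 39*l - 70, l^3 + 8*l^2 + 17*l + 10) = l^2 + 7*l + 10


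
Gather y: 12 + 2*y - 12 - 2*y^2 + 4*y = -2*y^2 + 6*y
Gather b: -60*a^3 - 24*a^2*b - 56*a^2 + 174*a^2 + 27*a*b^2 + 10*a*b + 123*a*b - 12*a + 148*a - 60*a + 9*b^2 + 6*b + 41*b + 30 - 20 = -60*a^3 + 118*a^2 + 76*a + b^2*(27*a + 9) + b*(-24*a^2 + 133*a + 47) + 10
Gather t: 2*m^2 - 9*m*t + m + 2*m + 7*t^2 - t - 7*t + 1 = 2*m^2 + 3*m + 7*t^2 + t*(-9*m - 8) + 1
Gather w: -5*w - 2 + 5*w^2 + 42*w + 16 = 5*w^2 + 37*w + 14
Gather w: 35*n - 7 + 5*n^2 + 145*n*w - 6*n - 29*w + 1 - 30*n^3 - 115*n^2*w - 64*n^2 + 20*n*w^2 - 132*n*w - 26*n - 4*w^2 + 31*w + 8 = -30*n^3 - 59*n^2 + 3*n + w^2*(20*n - 4) + w*(-115*n^2 + 13*n + 2) + 2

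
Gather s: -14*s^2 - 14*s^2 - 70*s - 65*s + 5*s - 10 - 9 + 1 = -28*s^2 - 130*s - 18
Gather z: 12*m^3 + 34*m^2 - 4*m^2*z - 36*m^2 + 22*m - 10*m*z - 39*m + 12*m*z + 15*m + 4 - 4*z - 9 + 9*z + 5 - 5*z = 12*m^3 - 2*m^2 - 2*m + z*(-4*m^2 + 2*m)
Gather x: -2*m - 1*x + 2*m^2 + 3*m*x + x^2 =2*m^2 - 2*m + x^2 + x*(3*m - 1)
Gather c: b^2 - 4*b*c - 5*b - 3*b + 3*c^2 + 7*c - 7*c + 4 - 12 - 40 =b^2 - 4*b*c - 8*b + 3*c^2 - 48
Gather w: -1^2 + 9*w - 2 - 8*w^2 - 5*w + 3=-8*w^2 + 4*w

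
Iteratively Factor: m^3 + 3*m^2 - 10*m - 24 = (m + 4)*(m^2 - m - 6) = (m - 3)*(m + 4)*(m + 2)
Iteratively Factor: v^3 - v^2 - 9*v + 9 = (v - 3)*(v^2 + 2*v - 3) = (v - 3)*(v + 3)*(v - 1)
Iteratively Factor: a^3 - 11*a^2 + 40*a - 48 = (a - 4)*(a^2 - 7*a + 12) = (a - 4)*(a - 3)*(a - 4)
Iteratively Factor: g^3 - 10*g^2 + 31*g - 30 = (g - 2)*(g^2 - 8*g + 15) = (g - 3)*(g - 2)*(g - 5)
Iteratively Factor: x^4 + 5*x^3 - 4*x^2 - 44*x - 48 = (x + 2)*(x^3 + 3*x^2 - 10*x - 24) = (x - 3)*(x + 2)*(x^2 + 6*x + 8) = (x - 3)*(x + 2)^2*(x + 4)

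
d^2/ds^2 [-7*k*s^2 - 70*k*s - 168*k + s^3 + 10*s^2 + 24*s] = -14*k + 6*s + 20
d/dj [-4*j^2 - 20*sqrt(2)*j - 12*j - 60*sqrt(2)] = -8*j - 20*sqrt(2) - 12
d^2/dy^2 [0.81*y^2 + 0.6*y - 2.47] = 1.62000000000000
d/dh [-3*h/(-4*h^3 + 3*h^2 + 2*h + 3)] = 3*(-8*h^3 + 3*h^2 - 3)/(16*h^6 - 24*h^5 - 7*h^4 - 12*h^3 + 22*h^2 + 12*h + 9)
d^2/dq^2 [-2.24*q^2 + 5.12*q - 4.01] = -4.48000000000000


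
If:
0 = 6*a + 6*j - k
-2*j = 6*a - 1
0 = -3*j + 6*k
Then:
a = 11/42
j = -2/7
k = -1/7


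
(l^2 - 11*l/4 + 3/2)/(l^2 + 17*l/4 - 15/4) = (l - 2)/(l + 5)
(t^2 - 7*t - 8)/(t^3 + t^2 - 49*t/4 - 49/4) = 4*(t - 8)/(4*t^2 - 49)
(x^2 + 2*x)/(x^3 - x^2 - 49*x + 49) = x*(x + 2)/(x^3 - x^2 - 49*x + 49)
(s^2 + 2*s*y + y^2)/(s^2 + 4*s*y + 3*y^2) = (s + y)/(s + 3*y)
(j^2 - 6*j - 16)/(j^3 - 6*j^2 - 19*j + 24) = (j + 2)/(j^2 + 2*j - 3)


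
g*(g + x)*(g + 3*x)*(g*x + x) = g^4*x + 4*g^3*x^2 + g^3*x + 3*g^2*x^3 + 4*g^2*x^2 + 3*g*x^3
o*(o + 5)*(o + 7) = o^3 + 12*o^2 + 35*o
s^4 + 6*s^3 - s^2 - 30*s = s*(s - 2)*(s + 3)*(s + 5)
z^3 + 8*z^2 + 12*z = z*(z + 2)*(z + 6)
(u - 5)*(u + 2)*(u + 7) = u^3 + 4*u^2 - 31*u - 70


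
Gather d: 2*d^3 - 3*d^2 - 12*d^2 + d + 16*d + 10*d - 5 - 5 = 2*d^3 - 15*d^2 + 27*d - 10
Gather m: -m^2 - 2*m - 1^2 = -m^2 - 2*m - 1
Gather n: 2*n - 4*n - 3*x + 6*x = -2*n + 3*x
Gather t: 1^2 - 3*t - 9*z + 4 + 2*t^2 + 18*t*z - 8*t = 2*t^2 + t*(18*z - 11) - 9*z + 5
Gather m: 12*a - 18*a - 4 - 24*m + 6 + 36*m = -6*a + 12*m + 2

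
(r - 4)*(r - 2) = r^2 - 6*r + 8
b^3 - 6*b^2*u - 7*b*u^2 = b*(b - 7*u)*(b + u)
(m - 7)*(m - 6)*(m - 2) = m^3 - 15*m^2 + 68*m - 84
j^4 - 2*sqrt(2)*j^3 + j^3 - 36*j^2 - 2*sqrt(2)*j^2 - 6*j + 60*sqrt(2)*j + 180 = (j - 5)*(j + 6)*(j - 3*sqrt(2))*(j + sqrt(2))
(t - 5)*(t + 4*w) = t^2 + 4*t*w - 5*t - 20*w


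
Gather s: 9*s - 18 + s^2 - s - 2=s^2 + 8*s - 20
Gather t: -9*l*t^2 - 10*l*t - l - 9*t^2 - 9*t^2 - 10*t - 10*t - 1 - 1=-l + t^2*(-9*l - 18) + t*(-10*l - 20) - 2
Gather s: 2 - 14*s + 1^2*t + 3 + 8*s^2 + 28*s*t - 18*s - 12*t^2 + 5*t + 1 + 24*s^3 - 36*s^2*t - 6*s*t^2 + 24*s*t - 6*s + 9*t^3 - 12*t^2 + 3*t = 24*s^3 + s^2*(8 - 36*t) + s*(-6*t^2 + 52*t - 38) + 9*t^3 - 24*t^2 + 9*t + 6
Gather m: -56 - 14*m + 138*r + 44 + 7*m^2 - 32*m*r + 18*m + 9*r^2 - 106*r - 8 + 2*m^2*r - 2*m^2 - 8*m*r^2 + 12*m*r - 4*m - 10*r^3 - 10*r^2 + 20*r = m^2*(2*r + 5) + m*(-8*r^2 - 20*r) - 10*r^3 - r^2 + 52*r - 20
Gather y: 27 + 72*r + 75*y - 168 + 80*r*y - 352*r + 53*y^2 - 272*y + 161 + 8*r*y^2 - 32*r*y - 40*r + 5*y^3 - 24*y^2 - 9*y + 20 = -320*r + 5*y^3 + y^2*(8*r + 29) + y*(48*r - 206) + 40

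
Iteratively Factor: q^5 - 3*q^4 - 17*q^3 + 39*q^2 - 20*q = (q - 1)*(q^4 - 2*q^3 - 19*q^2 + 20*q) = q*(q - 1)*(q^3 - 2*q^2 - 19*q + 20) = q*(q - 1)^2*(q^2 - q - 20) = q*(q - 1)^2*(q + 4)*(q - 5)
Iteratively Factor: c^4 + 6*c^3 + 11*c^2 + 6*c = (c + 2)*(c^3 + 4*c^2 + 3*c) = (c + 1)*(c + 2)*(c^2 + 3*c) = c*(c + 1)*(c + 2)*(c + 3)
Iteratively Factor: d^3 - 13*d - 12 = (d - 4)*(d^2 + 4*d + 3) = (d - 4)*(d + 1)*(d + 3)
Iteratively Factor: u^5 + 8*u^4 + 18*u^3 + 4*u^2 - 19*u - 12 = (u + 1)*(u^4 + 7*u^3 + 11*u^2 - 7*u - 12) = (u + 1)*(u + 4)*(u^3 + 3*u^2 - u - 3) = (u + 1)*(u + 3)*(u + 4)*(u^2 - 1) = (u + 1)^2*(u + 3)*(u + 4)*(u - 1)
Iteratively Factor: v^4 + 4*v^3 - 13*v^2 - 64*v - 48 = (v + 4)*(v^3 - 13*v - 12) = (v + 3)*(v + 4)*(v^2 - 3*v - 4) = (v + 1)*(v + 3)*(v + 4)*(v - 4)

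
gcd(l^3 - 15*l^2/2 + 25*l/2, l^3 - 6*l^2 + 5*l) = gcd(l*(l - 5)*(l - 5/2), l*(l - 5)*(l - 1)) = l^2 - 5*l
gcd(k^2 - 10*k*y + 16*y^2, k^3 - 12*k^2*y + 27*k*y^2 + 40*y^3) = -k + 8*y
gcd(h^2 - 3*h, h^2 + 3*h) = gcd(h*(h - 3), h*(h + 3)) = h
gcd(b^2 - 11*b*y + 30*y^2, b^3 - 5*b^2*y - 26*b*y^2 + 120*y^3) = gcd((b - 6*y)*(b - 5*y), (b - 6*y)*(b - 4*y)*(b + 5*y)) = -b + 6*y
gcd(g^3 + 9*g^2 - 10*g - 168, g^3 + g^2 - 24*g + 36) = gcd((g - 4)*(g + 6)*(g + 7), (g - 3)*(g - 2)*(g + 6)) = g + 6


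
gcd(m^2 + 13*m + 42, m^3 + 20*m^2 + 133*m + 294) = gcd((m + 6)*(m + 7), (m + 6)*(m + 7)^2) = m^2 + 13*m + 42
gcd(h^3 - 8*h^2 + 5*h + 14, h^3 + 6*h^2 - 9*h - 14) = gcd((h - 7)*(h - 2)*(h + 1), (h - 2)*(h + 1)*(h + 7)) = h^2 - h - 2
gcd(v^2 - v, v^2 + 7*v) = v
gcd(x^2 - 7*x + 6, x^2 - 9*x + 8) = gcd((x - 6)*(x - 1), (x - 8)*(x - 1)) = x - 1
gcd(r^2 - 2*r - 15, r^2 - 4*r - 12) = 1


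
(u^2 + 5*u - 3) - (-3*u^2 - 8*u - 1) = 4*u^2 + 13*u - 2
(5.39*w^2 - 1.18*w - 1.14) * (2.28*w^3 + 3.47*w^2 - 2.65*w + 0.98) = 12.2892*w^5 + 16.0129*w^4 - 20.9773*w^3 + 4.4534*w^2 + 1.8646*w - 1.1172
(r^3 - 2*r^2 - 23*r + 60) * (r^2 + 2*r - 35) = r^5 - 62*r^3 + 84*r^2 + 925*r - 2100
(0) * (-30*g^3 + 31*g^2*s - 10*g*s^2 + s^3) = 0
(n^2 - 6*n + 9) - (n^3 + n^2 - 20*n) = -n^3 + 14*n + 9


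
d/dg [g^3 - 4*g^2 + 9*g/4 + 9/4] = 3*g^2 - 8*g + 9/4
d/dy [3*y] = 3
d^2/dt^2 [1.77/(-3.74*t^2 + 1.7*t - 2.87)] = (49.516104*t^2 - 22.50732*t - 1.77*(7.48*t - 1.7)*(14.96*t - 3.4) + 37.997652)/(3.74*t^2 - 1.7*t + 2.87)^3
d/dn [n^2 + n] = 2*n + 1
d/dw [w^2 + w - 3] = 2*w + 1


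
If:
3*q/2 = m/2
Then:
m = 3*q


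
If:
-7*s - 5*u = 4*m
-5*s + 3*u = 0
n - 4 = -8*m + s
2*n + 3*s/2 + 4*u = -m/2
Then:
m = 368/835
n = 60/167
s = -96/835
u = -32/167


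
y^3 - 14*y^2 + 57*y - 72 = (y - 8)*(y - 3)^2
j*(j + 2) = j^2 + 2*j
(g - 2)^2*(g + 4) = g^3 - 12*g + 16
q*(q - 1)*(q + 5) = q^3 + 4*q^2 - 5*q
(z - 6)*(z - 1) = z^2 - 7*z + 6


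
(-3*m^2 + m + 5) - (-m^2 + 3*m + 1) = -2*m^2 - 2*m + 4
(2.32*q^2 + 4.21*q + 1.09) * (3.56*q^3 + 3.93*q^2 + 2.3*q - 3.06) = 8.2592*q^5 + 24.1052*q^4 + 25.7617*q^3 + 6.8675*q^2 - 10.3756*q - 3.3354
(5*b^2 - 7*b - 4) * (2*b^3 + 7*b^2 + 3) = 10*b^5 + 21*b^4 - 57*b^3 - 13*b^2 - 21*b - 12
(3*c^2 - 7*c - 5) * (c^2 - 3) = 3*c^4 - 7*c^3 - 14*c^2 + 21*c + 15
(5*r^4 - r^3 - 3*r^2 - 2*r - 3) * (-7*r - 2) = -35*r^5 - 3*r^4 + 23*r^3 + 20*r^2 + 25*r + 6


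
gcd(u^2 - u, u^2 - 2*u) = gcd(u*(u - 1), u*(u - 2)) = u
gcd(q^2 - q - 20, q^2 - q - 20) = q^2 - q - 20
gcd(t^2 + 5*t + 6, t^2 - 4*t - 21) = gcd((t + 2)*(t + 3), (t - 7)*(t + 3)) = t + 3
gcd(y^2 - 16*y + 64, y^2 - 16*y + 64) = y^2 - 16*y + 64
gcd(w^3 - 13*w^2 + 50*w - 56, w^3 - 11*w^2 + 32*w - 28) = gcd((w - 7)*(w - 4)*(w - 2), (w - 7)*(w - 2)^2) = w^2 - 9*w + 14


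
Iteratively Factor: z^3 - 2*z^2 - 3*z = (z - 3)*(z^2 + z) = (z - 3)*(z + 1)*(z)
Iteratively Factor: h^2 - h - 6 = (h + 2)*(h - 3)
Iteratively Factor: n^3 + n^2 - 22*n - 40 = (n + 2)*(n^2 - n - 20) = (n - 5)*(n + 2)*(n + 4)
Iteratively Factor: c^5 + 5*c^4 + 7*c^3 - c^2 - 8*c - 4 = (c + 2)*(c^4 + 3*c^3 + c^2 - 3*c - 2) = (c - 1)*(c + 2)*(c^3 + 4*c^2 + 5*c + 2) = (c - 1)*(c + 1)*(c + 2)*(c^2 + 3*c + 2) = (c - 1)*(c + 1)*(c + 2)^2*(c + 1)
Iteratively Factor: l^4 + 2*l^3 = (l + 2)*(l^3) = l*(l + 2)*(l^2) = l^2*(l + 2)*(l)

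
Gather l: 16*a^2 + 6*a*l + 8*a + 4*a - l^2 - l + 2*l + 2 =16*a^2 + 12*a - l^2 + l*(6*a + 1) + 2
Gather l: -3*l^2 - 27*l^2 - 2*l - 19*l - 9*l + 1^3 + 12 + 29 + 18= -30*l^2 - 30*l + 60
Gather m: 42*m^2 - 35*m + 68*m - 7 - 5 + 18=42*m^2 + 33*m + 6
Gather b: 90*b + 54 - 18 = 90*b + 36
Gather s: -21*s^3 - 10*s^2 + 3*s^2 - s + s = -21*s^3 - 7*s^2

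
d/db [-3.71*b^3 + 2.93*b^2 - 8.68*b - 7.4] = -11.13*b^2 + 5.86*b - 8.68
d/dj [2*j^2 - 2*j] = 4*j - 2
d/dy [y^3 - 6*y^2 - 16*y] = 3*y^2 - 12*y - 16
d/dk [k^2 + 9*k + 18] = 2*k + 9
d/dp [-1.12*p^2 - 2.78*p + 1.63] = -2.24*p - 2.78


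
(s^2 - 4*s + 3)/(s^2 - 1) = (s - 3)/(s + 1)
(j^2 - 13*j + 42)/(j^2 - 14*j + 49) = (j - 6)/(j - 7)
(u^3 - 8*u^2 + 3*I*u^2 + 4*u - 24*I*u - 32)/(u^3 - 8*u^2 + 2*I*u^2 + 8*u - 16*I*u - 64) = (u - I)/(u - 2*I)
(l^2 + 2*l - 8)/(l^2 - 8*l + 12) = (l + 4)/(l - 6)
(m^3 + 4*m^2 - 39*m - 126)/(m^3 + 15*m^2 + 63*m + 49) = (m^2 - 3*m - 18)/(m^2 + 8*m + 7)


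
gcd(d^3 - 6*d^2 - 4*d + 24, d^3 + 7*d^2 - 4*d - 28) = d^2 - 4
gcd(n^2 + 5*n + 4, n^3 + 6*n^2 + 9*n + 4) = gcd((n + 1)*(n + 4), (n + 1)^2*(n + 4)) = n^2 + 5*n + 4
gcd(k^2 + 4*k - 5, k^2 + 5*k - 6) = k - 1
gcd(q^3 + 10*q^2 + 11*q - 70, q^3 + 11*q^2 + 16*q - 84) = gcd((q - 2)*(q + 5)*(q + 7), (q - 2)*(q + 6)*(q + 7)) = q^2 + 5*q - 14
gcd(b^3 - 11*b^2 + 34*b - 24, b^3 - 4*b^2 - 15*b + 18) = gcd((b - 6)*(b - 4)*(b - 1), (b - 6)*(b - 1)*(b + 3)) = b^2 - 7*b + 6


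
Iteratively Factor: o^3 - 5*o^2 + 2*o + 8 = (o - 4)*(o^2 - o - 2) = (o - 4)*(o - 2)*(o + 1)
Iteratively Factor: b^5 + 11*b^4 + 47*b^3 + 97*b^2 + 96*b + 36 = (b + 1)*(b^4 + 10*b^3 + 37*b^2 + 60*b + 36) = (b + 1)*(b + 2)*(b^3 + 8*b^2 + 21*b + 18) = (b + 1)*(b + 2)^2*(b^2 + 6*b + 9) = (b + 1)*(b + 2)^2*(b + 3)*(b + 3)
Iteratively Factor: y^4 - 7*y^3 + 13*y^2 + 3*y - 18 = (y - 3)*(y^3 - 4*y^2 + y + 6) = (y - 3)^2*(y^2 - y - 2) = (y - 3)^2*(y - 2)*(y + 1)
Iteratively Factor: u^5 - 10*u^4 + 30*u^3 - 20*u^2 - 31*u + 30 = (u - 1)*(u^4 - 9*u^3 + 21*u^2 + u - 30) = (u - 2)*(u - 1)*(u^3 - 7*u^2 + 7*u + 15) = (u - 2)*(u - 1)*(u + 1)*(u^2 - 8*u + 15) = (u - 5)*(u - 2)*(u - 1)*(u + 1)*(u - 3)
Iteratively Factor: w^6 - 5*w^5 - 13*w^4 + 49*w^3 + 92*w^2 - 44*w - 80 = (w + 2)*(w^5 - 7*w^4 + w^3 + 47*w^2 - 2*w - 40) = (w - 5)*(w + 2)*(w^4 - 2*w^3 - 9*w^2 + 2*w + 8) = (w - 5)*(w + 2)^2*(w^3 - 4*w^2 - w + 4) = (w - 5)*(w + 1)*(w + 2)^2*(w^2 - 5*w + 4) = (w - 5)*(w - 4)*(w + 1)*(w + 2)^2*(w - 1)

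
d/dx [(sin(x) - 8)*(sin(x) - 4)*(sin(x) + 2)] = (3*sin(x)^2 - 20*sin(x) + 8)*cos(x)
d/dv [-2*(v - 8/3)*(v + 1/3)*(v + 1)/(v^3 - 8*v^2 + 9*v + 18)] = 20*(6*v^2 - 34*v + 45)/(9*(v^4 - 18*v^3 + 117*v^2 - 324*v + 324))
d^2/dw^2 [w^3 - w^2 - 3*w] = 6*w - 2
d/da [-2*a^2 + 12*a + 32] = 12 - 4*a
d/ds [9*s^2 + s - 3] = 18*s + 1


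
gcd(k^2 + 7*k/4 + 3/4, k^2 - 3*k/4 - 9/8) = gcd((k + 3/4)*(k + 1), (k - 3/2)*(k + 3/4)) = k + 3/4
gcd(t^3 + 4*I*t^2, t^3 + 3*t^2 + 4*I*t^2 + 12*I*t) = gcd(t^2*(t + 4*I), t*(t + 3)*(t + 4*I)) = t^2 + 4*I*t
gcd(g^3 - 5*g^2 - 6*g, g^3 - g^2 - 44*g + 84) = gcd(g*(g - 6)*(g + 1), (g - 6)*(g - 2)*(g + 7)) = g - 6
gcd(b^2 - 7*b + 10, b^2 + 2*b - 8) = b - 2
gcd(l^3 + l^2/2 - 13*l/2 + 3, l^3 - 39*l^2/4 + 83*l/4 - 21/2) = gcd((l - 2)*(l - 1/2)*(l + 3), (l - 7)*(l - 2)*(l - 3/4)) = l - 2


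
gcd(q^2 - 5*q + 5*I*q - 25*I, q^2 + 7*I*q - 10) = q + 5*I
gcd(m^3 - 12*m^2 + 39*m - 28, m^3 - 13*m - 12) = m - 4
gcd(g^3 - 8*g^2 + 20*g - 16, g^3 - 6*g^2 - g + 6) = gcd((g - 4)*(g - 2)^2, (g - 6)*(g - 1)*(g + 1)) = 1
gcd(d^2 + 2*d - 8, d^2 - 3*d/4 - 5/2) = d - 2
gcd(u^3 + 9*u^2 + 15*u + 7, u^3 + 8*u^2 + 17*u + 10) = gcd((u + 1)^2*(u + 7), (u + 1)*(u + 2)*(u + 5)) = u + 1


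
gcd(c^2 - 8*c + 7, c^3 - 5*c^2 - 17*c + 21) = c^2 - 8*c + 7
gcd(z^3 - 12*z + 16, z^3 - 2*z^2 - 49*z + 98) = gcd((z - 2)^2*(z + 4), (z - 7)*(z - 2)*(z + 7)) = z - 2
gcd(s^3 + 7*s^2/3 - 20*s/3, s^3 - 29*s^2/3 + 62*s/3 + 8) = 1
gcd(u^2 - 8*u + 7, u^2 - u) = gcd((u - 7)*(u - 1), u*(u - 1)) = u - 1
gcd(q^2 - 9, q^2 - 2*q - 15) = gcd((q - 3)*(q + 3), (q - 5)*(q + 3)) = q + 3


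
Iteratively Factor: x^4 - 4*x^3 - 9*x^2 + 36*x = (x - 4)*(x^3 - 9*x) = (x - 4)*(x - 3)*(x^2 + 3*x) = (x - 4)*(x - 3)*(x + 3)*(x)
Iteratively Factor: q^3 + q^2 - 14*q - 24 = (q + 2)*(q^2 - q - 12) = (q - 4)*(q + 2)*(q + 3)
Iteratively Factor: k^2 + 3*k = (k + 3)*(k)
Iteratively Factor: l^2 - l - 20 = (l - 5)*(l + 4)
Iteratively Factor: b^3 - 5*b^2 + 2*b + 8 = (b - 2)*(b^2 - 3*b - 4) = (b - 4)*(b - 2)*(b + 1)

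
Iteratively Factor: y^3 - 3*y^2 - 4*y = (y + 1)*(y^2 - 4*y) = (y - 4)*(y + 1)*(y)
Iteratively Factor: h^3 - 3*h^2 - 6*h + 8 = (h + 2)*(h^2 - 5*h + 4) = (h - 4)*(h + 2)*(h - 1)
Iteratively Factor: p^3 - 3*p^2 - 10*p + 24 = (p + 3)*(p^2 - 6*p + 8) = (p - 2)*(p + 3)*(p - 4)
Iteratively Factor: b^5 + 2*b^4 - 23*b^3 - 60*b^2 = (b)*(b^4 + 2*b^3 - 23*b^2 - 60*b) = b*(b - 5)*(b^3 + 7*b^2 + 12*b) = b*(b - 5)*(b + 4)*(b^2 + 3*b) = b^2*(b - 5)*(b + 4)*(b + 3)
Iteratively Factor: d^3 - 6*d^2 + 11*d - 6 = (d - 1)*(d^2 - 5*d + 6) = (d - 3)*(d - 1)*(d - 2)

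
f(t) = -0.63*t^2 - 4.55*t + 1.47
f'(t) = -1.26*t - 4.55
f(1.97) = -9.94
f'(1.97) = -7.03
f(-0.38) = 3.11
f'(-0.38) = -4.07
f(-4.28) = 9.40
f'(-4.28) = 0.84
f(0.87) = -2.97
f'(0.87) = -5.65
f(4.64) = -33.21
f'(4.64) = -10.40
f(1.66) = -7.82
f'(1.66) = -6.64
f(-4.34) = 9.35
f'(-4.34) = 0.92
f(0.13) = 0.87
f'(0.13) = -4.71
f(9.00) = -90.51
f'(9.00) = -15.89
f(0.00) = 1.47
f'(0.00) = -4.55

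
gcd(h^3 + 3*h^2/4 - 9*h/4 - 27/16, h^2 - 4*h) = 1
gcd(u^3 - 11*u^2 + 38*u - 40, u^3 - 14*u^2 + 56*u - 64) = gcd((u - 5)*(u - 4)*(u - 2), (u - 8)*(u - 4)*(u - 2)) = u^2 - 6*u + 8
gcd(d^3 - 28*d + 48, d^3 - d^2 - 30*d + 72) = d^2 + 2*d - 24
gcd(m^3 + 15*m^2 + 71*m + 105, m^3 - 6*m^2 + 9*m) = 1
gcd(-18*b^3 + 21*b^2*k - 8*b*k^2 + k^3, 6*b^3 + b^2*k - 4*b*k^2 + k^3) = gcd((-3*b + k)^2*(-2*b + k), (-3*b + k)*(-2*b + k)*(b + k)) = 6*b^2 - 5*b*k + k^2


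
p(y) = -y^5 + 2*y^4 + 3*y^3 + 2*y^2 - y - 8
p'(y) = -5*y^4 + 8*y^3 + 9*y^2 + 4*y - 1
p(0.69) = -6.46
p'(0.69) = 7.54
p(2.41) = 29.37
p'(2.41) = 4.22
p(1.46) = 6.59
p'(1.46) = 26.20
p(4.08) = -351.41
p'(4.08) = -677.04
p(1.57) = 9.58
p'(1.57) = 28.04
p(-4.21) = 1758.64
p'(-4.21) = -2025.99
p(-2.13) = 59.22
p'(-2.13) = -148.91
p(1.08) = -1.72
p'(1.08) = 17.09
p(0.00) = -8.00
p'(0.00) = -1.00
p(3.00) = 7.00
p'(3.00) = -97.00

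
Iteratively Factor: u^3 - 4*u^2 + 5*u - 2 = (u - 1)*(u^2 - 3*u + 2) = (u - 1)^2*(u - 2)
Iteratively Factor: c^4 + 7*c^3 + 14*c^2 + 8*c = (c + 4)*(c^3 + 3*c^2 + 2*c) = c*(c + 4)*(c^2 + 3*c + 2) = c*(c + 1)*(c + 4)*(c + 2)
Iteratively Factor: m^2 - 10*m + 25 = (m - 5)*(m - 5)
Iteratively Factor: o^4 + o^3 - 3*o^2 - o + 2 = (o + 1)*(o^3 - 3*o + 2) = (o + 1)*(o + 2)*(o^2 - 2*o + 1) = (o - 1)*(o + 1)*(o + 2)*(o - 1)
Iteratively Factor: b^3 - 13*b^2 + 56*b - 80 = (b - 5)*(b^2 - 8*b + 16) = (b - 5)*(b - 4)*(b - 4)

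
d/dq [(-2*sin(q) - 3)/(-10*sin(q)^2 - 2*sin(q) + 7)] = 20*(-3*sin(q) + cos(q)^2 - 2)*cos(q)/(10*sin(q)^2 + 2*sin(q) - 7)^2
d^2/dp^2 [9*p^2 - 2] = 18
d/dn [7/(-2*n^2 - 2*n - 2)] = 7*(2*n + 1)/(2*(n^2 + n + 1)^2)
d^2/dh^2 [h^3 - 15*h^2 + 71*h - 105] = 6*h - 30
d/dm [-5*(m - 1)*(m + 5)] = -10*m - 20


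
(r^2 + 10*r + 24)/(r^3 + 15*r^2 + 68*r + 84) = (r + 4)/(r^2 + 9*r + 14)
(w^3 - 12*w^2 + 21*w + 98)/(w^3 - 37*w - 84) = (w^2 - 5*w - 14)/(w^2 + 7*w + 12)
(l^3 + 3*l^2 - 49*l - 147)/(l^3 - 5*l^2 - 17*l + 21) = (l + 7)/(l - 1)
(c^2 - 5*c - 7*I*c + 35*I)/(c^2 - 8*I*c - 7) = (c - 5)/(c - I)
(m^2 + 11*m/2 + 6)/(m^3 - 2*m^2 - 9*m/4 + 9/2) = 2*(m + 4)/(2*m^2 - 7*m + 6)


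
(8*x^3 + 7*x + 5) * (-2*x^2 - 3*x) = -16*x^5 - 24*x^4 - 14*x^3 - 31*x^2 - 15*x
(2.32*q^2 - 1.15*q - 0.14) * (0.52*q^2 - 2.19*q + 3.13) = 1.2064*q^4 - 5.6788*q^3 + 9.7073*q^2 - 3.2929*q - 0.4382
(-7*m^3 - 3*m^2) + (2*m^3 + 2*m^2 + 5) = -5*m^3 - m^2 + 5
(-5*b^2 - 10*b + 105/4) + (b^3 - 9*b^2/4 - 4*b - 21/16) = b^3 - 29*b^2/4 - 14*b + 399/16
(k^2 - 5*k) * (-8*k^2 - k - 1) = -8*k^4 + 39*k^3 + 4*k^2 + 5*k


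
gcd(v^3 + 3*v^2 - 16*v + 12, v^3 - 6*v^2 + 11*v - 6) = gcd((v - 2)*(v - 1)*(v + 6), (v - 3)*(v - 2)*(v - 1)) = v^2 - 3*v + 2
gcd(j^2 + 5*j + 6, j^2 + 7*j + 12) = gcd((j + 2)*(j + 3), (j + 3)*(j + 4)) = j + 3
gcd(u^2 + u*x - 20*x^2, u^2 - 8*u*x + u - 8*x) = 1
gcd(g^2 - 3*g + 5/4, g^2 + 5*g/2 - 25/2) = g - 5/2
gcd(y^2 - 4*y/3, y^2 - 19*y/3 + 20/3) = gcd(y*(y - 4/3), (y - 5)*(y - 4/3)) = y - 4/3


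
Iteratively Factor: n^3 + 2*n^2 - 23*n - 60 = (n + 3)*(n^2 - n - 20) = (n - 5)*(n + 3)*(n + 4)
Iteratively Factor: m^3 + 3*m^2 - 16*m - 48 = (m + 3)*(m^2 - 16) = (m + 3)*(m + 4)*(m - 4)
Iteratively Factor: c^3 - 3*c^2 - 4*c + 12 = (c - 2)*(c^2 - c - 6) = (c - 3)*(c - 2)*(c + 2)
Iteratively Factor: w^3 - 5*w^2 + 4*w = (w - 1)*(w^2 - 4*w) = w*(w - 1)*(w - 4)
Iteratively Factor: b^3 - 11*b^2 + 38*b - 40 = (b - 5)*(b^2 - 6*b + 8) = (b - 5)*(b - 2)*(b - 4)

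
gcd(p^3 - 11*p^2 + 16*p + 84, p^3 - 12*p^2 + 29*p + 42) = p^2 - 13*p + 42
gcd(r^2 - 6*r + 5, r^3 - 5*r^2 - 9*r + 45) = r - 5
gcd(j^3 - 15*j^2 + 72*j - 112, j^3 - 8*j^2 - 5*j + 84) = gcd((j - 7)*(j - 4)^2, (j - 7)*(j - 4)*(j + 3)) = j^2 - 11*j + 28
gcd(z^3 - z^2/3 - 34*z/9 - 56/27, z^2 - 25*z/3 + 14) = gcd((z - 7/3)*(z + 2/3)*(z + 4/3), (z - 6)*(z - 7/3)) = z - 7/3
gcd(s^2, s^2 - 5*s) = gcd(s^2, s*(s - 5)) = s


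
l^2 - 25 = (l - 5)*(l + 5)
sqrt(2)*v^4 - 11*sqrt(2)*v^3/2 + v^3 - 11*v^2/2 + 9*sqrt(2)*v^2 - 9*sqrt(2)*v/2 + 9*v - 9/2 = (v - 3)*(v - 3/2)*(v - 1)*(sqrt(2)*v + 1)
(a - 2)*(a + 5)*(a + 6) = a^3 + 9*a^2 + 8*a - 60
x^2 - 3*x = x*(x - 3)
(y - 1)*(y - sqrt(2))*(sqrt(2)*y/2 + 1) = sqrt(2)*y^3/2 - sqrt(2)*y^2/2 - sqrt(2)*y + sqrt(2)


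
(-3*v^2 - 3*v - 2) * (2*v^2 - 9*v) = -6*v^4 + 21*v^3 + 23*v^2 + 18*v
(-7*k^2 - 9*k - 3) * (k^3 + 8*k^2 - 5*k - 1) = -7*k^5 - 65*k^4 - 40*k^3 + 28*k^2 + 24*k + 3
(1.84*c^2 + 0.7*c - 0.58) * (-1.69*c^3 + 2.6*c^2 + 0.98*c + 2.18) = -3.1096*c^5 + 3.601*c^4 + 4.6034*c^3 + 3.1892*c^2 + 0.9576*c - 1.2644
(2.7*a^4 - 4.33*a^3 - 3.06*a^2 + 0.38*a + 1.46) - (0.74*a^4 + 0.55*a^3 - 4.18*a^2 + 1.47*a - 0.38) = 1.96*a^4 - 4.88*a^3 + 1.12*a^2 - 1.09*a + 1.84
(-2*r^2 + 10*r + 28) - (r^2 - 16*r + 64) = -3*r^2 + 26*r - 36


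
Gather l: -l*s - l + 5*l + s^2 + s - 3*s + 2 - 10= l*(4 - s) + s^2 - 2*s - 8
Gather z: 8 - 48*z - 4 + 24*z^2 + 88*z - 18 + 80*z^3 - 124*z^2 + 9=80*z^3 - 100*z^2 + 40*z - 5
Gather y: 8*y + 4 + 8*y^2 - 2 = 8*y^2 + 8*y + 2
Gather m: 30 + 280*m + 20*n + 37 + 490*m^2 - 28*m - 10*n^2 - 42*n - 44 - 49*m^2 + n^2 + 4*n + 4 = 441*m^2 + 252*m - 9*n^2 - 18*n + 27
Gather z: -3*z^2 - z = -3*z^2 - z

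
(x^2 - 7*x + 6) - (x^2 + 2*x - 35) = 41 - 9*x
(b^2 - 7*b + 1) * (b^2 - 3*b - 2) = b^4 - 10*b^3 + 20*b^2 + 11*b - 2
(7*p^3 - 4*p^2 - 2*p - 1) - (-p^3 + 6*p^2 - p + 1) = 8*p^3 - 10*p^2 - p - 2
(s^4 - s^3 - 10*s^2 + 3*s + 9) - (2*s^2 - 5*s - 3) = s^4 - s^3 - 12*s^2 + 8*s + 12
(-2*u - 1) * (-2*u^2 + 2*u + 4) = 4*u^3 - 2*u^2 - 10*u - 4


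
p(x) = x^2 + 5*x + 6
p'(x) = 2*x + 5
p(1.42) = 15.12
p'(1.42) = 7.84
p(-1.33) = 1.12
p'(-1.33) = 2.34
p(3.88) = 40.45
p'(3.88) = 12.76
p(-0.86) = 2.44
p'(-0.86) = 3.28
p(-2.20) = -0.16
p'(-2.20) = 0.60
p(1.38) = 14.80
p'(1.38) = 7.76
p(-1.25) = 1.31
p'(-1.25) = 2.50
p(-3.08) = 0.09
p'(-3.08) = -1.16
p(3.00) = 30.00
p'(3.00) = 11.00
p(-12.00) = 90.00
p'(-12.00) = -19.00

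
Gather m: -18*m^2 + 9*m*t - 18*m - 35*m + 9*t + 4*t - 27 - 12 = -18*m^2 + m*(9*t - 53) + 13*t - 39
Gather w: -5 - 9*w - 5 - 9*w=-18*w - 10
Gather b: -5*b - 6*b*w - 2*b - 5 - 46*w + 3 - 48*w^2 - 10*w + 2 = b*(-6*w - 7) - 48*w^2 - 56*w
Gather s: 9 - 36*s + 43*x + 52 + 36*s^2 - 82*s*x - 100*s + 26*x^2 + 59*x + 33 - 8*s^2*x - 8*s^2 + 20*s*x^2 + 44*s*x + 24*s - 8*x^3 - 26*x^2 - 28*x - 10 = s^2*(28 - 8*x) + s*(20*x^2 - 38*x - 112) - 8*x^3 + 74*x + 84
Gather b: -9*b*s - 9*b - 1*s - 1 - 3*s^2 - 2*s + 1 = b*(-9*s - 9) - 3*s^2 - 3*s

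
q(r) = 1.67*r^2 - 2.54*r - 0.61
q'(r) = 3.34*r - 2.54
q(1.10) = -1.38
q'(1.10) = 1.13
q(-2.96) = 21.54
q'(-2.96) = -12.43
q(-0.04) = -0.51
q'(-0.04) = -2.67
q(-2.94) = 21.29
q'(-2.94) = -12.36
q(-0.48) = 0.99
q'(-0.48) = -4.14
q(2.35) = 2.64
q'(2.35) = 5.31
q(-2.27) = 13.76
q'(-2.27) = -10.12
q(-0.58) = 1.42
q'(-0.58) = -4.48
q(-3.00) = 22.04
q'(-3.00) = -12.56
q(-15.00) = 413.24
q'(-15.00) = -52.64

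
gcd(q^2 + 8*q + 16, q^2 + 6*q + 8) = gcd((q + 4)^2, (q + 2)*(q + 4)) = q + 4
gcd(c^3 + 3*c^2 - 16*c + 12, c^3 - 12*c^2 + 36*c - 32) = c - 2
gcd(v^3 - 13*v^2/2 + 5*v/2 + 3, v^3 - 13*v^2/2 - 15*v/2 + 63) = v - 6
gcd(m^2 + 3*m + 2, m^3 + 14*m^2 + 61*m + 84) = 1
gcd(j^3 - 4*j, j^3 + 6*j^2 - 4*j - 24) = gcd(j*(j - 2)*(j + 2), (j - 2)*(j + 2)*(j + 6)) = j^2 - 4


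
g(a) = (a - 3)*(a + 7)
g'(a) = 2*a + 4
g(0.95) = -16.30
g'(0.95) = 5.90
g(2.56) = -4.21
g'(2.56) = 9.12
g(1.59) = -12.11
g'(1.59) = 7.18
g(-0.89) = -23.77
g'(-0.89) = 2.22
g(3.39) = 4.05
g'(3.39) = 10.78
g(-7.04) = 0.40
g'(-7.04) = -10.08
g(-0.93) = -23.86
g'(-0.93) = 2.14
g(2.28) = -6.68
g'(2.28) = 8.56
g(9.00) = 96.00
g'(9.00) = 22.00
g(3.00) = 0.00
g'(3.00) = 10.00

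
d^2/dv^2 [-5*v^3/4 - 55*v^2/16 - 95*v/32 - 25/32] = -15*v/2 - 55/8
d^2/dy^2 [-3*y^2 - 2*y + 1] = -6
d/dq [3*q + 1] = 3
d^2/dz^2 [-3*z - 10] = 0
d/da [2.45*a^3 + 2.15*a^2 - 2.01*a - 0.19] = 7.35*a^2 + 4.3*a - 2.01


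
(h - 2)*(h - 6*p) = h^2 - 6*h*p - 2*h + 12*p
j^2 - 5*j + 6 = (j - 3)*(j - 2)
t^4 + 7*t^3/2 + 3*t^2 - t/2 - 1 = (t - 1/2)*(t + 1)^2*(t + 2)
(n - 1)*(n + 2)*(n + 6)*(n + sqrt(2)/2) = n^4 + sqrt(2)*n^3/2 + 7*n^3 + 4*n^2 + 7*sqrt(2)*n^2/2 - 12*n + 2*sqrt(2)*n - 6*sqrt(2)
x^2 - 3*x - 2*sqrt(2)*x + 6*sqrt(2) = (x - 3)*(x - 2*sqrt(2))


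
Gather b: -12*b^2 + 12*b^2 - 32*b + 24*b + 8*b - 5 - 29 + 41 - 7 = 0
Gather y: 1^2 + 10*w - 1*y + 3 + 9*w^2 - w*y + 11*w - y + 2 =9*w^2 + 21*w + y*(-w - 2) + 6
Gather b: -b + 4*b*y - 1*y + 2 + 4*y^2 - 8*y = b*(4*y - 1) + 4*y^2 - 9*y + 2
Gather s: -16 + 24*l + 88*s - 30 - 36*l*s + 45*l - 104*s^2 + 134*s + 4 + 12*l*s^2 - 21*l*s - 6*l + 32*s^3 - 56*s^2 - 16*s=63*l + 32*s^3 + s^2*(12*l - 160) + s*(206 - 57*l) - 42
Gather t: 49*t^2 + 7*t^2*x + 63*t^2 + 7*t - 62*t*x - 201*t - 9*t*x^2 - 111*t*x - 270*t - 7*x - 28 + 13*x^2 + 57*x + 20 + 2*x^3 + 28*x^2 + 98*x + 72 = t^2*(7*x + 112) + t*(-9*x^2 - 173*x - 464) + 2*x^3 + 41*x^2 + 148*x + 64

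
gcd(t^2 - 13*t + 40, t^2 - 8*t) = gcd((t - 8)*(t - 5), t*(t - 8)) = t - 8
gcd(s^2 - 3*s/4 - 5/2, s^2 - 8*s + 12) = s - 2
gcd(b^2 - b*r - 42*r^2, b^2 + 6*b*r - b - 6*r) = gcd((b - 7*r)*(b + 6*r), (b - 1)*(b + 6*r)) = b + 6*r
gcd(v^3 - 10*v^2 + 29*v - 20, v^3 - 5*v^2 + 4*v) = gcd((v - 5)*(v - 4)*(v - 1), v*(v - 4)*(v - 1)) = v^2 - 5*v + 4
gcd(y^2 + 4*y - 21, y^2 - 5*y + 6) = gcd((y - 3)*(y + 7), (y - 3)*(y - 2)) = y - 3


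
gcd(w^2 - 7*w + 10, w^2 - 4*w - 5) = w - 5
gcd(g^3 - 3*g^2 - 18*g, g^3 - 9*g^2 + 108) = g^2 - 3*g - 18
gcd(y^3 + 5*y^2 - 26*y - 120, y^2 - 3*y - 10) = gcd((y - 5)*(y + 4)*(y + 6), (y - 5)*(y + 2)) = y - 5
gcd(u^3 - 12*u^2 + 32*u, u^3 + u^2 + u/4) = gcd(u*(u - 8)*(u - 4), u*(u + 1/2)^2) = u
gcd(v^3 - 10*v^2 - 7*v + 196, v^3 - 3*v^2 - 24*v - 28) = v - 7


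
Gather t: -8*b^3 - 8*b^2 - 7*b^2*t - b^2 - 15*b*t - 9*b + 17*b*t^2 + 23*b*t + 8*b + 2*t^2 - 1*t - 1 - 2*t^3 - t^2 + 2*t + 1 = -8*b^3 - 9*b^2 - b - 2*t^3 + t^2*(17*b + 1) + t*(-7*b^2 + 8*b + 1)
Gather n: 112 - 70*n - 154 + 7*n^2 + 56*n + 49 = 7*n^2 - 14*n + 7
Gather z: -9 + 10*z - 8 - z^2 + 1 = -z^2 + 10*z - 16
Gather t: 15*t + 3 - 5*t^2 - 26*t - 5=-5*t^2 - 11*t - 2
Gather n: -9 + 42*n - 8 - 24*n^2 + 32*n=-24*n^2 + 74*n - 17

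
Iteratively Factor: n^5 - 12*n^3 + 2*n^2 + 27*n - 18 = (n - 1)*(n^4 + n^3 - 11*n^2 - 9*n + 18) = (n - 1)*(n + 2)*(n^3 - n^2 - 9*n + 9) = (n - 1)^2*(n + 2)*(n^2 - 9) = (n - 1)^2*(n + 2)*(n + 3)*(n - 3)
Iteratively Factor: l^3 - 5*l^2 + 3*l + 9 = (l - 3)*(l^2 - 2*l - 3) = (l - 3)^2*(l + 1)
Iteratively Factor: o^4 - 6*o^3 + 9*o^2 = (o - 3)*(o^3 - 3*o^2) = o*(o - 3)*(o^2 - 3*o) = o*(o - 3)^2*(o)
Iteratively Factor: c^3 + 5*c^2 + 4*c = (c + 4)*(c^2 + c) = (c + 1)*(c + 4)*(c)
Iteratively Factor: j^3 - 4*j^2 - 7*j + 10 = (j - 1)*(j^2 - 3*j - 10) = (j - 5)*(j - 1)*(j + 2)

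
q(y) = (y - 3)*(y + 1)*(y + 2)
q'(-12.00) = 425.00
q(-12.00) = -1650.00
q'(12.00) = 425.00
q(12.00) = 1638.00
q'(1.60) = 0.68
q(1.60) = -13.10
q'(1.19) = -2.75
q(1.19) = -12.64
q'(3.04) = 20.72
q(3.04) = 0.81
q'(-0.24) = -6.83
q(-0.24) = -4.33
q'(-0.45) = -6.39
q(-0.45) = -2.94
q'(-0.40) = -6.52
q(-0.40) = -3.26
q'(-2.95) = 19.11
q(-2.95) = -11.02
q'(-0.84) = -4.88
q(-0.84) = -0.71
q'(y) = (y - 3)*(y + 1) + (y - 3)*(y + 2) + (y + 1)*(y + 2)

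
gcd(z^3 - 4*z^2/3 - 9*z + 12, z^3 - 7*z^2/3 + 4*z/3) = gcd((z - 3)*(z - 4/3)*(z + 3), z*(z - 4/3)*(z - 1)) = z - 4/3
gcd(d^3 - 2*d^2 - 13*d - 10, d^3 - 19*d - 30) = d^2 - 3*d - 10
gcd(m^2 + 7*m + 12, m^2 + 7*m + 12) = m^2 + 7*m + 12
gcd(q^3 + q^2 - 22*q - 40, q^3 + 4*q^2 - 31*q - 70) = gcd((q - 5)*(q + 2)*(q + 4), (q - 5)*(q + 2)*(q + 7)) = q^2 - 3*q - 10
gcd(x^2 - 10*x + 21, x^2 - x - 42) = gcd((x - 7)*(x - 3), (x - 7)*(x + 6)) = x - 7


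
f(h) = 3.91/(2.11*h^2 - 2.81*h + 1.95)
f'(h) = 3.91*(2.81 - 4.22*h)/(2.11*h^2 - 2.81*h + 1.95)^2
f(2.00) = 0.82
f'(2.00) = -0.97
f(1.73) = 1.15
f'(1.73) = -1.52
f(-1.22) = 0.46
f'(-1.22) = 0.43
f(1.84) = 1.00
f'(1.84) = -1.26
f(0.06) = 2.19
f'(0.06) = 3.12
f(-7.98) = 0.02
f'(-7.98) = 0.01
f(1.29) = 2.13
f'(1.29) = -3.05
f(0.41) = 3.39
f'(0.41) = 3.18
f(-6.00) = 0.04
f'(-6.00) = 0.01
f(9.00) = 0.03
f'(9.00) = -0.01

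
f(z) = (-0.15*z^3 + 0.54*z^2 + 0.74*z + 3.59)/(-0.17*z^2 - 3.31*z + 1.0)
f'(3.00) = 0.27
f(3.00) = -0.63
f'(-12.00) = -5.71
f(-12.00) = 20.42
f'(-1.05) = 0.37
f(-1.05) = 0.84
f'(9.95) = 0.44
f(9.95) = 1.71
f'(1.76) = 0.55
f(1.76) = -1.07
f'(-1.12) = 0.30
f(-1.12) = 0.81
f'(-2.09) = -0.19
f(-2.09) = 0.80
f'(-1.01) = 0.41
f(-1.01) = 0.85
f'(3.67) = 0.26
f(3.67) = -0.46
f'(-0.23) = 3.90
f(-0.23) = 1.97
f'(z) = (0.34*z + 3.31)*(-0.15*z^3 + 0.54*z^2 + 0.74*z + 3.59)/(-0.17*z^2 - 3.31*z + 1.0)^2 + (-0.45*z^2 + 1.08*z + 0.74)/(-0.17*z^2 - 3.31*z + 1.0) = (0.0255*z^4 + 0.993*z^3 - 2.1116*z^2 + 2.3006*z + 12.6229)/(0.0289*z^4 + 1.1254*z^3 + 10.6161*z^2 - 6.62*z + 1.0)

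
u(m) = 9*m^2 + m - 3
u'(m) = 18*m + 1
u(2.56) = 58.54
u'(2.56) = 47.08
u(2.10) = 38.79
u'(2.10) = 38.80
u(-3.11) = 80.94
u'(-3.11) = -54.98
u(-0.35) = -2.25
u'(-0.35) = -5.30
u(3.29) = 97.71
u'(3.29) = 60.22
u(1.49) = 18.47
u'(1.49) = 27.82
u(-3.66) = 113.90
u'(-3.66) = -64.88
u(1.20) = 11.16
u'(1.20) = 22.60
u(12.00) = 1305.00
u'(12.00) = 217.00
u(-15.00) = 2007.00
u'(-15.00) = -269.00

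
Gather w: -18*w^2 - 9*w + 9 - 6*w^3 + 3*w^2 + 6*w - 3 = -6*w^3 - 15*w^2 - 3*w + 6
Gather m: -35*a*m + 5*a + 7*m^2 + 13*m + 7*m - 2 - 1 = 5*a + 7*m^2 + m*(20 - 35*a) - 3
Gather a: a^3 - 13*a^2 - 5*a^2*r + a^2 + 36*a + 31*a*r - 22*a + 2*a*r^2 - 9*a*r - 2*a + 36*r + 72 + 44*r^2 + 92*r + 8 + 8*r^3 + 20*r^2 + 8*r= a^3 + a^2*(-5*r - 12) + a*(2*r^2 + 22*r + 12) + 8*r^3 + 64*r^2 + 136*r + 80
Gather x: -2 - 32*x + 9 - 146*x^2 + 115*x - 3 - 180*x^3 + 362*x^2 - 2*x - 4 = -180*x^3 + 216*x^2 + 81*x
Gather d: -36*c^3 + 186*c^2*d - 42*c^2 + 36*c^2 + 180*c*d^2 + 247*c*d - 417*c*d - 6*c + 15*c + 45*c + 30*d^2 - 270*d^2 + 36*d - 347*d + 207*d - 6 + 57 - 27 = -36*c^3 - 6*c^2 + 54*c + d^2*(180*c - 240) + d*(186*c^2 - 170*c - 104) + 24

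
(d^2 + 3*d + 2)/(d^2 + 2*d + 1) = (d + 2)/(d + 1)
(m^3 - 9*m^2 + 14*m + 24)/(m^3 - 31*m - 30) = (m - 4)/(m + 5)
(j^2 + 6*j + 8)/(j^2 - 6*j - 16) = (j + 4)/(j - 8)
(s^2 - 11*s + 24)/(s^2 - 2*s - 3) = (s - 8)/(s + 1)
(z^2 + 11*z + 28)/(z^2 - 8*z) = (z^2 + 11*z + 28)/(z*(z - 8))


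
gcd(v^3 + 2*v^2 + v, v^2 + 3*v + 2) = v + 1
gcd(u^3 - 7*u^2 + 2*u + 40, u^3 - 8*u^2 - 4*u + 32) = u + 2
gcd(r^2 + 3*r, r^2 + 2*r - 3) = r + 3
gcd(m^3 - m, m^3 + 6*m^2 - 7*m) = m^2 - m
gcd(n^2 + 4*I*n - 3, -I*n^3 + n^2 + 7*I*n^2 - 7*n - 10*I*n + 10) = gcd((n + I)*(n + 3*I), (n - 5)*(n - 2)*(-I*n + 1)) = n + I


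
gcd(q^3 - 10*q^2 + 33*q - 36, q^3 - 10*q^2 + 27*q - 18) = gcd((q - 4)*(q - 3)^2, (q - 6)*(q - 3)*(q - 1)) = q - 3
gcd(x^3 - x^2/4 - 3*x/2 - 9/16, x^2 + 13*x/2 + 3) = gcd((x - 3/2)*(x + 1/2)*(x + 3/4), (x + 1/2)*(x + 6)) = x + 1/2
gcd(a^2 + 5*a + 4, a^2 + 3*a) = 1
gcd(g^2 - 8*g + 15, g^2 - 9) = g - 3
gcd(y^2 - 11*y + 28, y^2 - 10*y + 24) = y - 4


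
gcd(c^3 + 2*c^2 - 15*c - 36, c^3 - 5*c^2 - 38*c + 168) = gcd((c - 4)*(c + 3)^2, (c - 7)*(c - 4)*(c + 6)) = c - 4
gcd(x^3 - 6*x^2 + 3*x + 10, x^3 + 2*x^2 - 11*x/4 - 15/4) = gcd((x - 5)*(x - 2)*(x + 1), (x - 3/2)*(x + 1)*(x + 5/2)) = x + 1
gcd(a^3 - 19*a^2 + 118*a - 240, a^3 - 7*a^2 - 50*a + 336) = a^2 - 14*a + 48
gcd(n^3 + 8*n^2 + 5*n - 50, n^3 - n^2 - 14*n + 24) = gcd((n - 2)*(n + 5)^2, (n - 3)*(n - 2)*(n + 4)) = n - 2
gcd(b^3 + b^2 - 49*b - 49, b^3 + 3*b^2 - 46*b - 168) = b - 7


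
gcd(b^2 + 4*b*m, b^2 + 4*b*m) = b^2 + 4*b*m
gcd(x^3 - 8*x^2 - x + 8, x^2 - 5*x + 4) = x - 1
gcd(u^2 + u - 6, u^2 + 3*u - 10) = u - 2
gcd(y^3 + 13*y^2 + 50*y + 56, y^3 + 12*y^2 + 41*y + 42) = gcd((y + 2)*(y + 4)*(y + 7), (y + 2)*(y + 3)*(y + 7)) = y^2 + 9*y + 14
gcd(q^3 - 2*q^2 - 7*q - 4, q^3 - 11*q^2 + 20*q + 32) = q^2 - 3*q - 4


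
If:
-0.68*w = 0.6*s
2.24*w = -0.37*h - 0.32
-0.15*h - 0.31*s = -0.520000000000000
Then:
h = 2.26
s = 0.58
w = -0.52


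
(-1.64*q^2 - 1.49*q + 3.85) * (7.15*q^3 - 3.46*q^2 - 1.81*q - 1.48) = -11.726*q^5 - 4.9791*q^4 + 35.6513*q^3 - 8.1969*q^2 - 4.7633*q - 5.698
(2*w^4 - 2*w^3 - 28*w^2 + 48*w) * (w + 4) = 2*w^5 + 6*w^4 - 36*w^3 - 64*w^2 + 192*w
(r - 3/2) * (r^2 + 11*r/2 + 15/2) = r^3 + 4*r^2 - 3*r/4 - 45/4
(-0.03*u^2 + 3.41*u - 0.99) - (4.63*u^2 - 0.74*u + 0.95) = -4.66*u^2 + 4.15*u - 1.94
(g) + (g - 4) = 2*g - 4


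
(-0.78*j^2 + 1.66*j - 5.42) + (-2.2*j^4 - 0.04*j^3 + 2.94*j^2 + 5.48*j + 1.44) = -2.2*j^4 - 0.04*j^3 + 2.16*j^2 + 7.14*j - 3.98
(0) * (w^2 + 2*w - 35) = 0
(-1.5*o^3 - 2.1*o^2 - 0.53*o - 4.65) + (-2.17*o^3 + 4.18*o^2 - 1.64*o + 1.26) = -3.67*o^3 + 2.08*o^2 - 2.17*o - 3.39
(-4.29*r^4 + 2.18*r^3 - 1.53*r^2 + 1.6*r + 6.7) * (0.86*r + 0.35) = -3.6894*r^5 + 0.3733*r^4 - 0.5528*r^3 + 0.8405*r^2 + 6.322*r + 2.345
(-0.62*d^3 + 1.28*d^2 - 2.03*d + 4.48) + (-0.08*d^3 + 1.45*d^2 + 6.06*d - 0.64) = -0.7*d^3 + 2.73*d^2 + 4.03*d + 3.84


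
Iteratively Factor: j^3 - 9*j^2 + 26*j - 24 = (j - 4)*(j^2 - 5*j + 6) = (j - 4)*(j - 2)*(j - 3)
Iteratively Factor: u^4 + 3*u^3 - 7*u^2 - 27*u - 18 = (u - 3)*(u^3 + 6*u^2 + 11*u + 6) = (u - 3)*(u + 3)*(u^2 + 3*u + 2) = (u - 3)*(u + 1)*(u + 3)*(u + 2)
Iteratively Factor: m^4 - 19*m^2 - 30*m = (m + 3)*(m^3 - 3*m^2 - 10*m) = m*(m + 3)*(m^2 - 3*m - 10) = m*(m - 5)*(m + 3)*(m + 2)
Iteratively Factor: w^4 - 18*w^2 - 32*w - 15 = (w + 1)*(w^3 - w^2 - 17*w - 15) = (w + 1)*(w + 3)*(w^2 - 4*w - 5) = (w - 5)*(w + 1)*(w + 3)*(w + 1)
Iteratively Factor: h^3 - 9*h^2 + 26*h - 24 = (h - 2)*(h^2 - 7*h + 12) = (h - 3)*(h - 2)*(h - 4)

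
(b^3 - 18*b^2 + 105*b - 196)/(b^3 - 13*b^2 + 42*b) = (b^2 - 11*b + 28)/(b*(b - 6))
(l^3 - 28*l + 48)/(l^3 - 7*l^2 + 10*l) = (l^2 + 2*l - 24)/(l*(l - 5))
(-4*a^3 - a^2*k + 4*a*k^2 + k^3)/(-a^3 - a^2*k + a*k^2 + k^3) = (4*a + k)/(a + k)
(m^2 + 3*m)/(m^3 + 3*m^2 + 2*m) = (m + 3)/(m^2 + 3*m + 2)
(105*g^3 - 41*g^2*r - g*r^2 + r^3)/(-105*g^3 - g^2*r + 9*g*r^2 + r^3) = (-5*g + r)/(5*g + r)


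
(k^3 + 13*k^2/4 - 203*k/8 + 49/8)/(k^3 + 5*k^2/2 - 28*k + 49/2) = (k - 1/4)/(k - 1)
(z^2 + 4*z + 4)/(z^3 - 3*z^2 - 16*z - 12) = (z + 2)/(z^2 - 5*z - 6)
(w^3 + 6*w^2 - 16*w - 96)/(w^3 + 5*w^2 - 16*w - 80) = (w + 6)/(w + 5)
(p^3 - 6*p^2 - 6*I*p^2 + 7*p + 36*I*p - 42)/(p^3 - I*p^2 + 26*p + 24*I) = (p^2 - p*(6 + 7*I) + 42*I)/(p^2 - 2*I*p + 24)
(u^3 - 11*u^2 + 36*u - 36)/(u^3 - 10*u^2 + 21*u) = (u^2 - 8*u + 12)/(u*(u - 7))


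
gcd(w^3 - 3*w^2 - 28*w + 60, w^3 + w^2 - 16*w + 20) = w^2 + 3*w - 10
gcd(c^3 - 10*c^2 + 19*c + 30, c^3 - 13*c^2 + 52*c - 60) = c^2 - 11*c + 30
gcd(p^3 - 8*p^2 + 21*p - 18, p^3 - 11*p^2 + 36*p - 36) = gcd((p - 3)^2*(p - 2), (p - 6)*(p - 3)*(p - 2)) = p^2 - 5*p + 6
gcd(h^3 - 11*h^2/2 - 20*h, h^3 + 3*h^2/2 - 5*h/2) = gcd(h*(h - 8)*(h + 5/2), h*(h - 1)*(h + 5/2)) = h^2 + 5*h/2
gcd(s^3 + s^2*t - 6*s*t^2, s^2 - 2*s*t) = s^2 - 2*s*t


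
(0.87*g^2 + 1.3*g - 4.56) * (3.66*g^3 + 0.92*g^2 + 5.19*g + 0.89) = 3.1842*g^5 + 5.5584*g^4 - 10.9783*g^3 + 3.3261*g^2 - 22.5094*g - 4.0584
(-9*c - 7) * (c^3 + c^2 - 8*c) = -9*c^4 - 16*c^3 + 65*c^2 + 56*c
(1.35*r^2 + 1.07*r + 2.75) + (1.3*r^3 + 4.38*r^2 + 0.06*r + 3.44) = 1.3*r^3 + 5.73*r^2 + 1.13*r + 6.19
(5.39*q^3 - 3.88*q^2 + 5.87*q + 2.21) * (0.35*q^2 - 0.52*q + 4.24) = 1.8865*q^5 - 4.1608*q^4 + 26.9257*q^3 - 18.7301*q^2 + 23.7396*q + 9.3704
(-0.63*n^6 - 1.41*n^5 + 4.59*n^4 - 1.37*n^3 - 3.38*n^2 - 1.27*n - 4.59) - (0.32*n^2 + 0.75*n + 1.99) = -0.63*n^6 - 1.41*n^5 + 4.59*n^4 - 1.37*n^3 - 3.7*n^2 - 2.02*n - 6.58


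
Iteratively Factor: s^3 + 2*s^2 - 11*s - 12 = (s - 3)*(s^2 + 5*s + 4) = (s - 3)*(s + 4)*(s + 1)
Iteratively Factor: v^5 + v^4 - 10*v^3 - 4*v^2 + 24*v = (v + 3)*(v^4 - 2*v^3 - 4*v^2 + 8*v) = (v + 2)*(v + 3)*(v^3 - 4*v^2 + 4*v) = (v - 2)*(v + 2)*(v + 3)*(v^2 - 2*v) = v*(v - 2)*(v + 2)*(v + 3)*(v - 2)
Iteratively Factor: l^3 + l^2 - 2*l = (l + 2)*(l^2 - l) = (l - 1)*(l + 2)*(l)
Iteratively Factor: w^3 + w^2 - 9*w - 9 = (w + 3)*(w^2 - 2*w - 3) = (w - 3)*(w + 3)*(w + 1)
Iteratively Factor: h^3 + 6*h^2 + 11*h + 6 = (h + 2)*(h^2 + 4*h + 3) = (h + 2)*(h + 3)*(h + 1)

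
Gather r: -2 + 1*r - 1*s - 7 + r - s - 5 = 2*r - 2*s - 14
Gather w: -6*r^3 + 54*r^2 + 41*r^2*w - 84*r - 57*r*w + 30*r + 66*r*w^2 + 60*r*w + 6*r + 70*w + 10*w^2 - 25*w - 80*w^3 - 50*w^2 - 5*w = -6*r^3 + 54*r^2 - 48*r - 80*w^3 + w^2*(66*r - 40) + w*(41*r^2 + 3*r + 40)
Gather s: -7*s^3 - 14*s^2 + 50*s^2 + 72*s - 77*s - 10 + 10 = -7*s^3 + 36*s^2 - 5*s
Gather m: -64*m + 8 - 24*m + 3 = 11 - 88*m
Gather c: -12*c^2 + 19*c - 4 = -12*c^2 + 19*c - 4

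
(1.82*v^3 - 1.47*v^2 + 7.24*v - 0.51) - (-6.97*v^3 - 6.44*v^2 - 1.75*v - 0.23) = 8.79*v^3 + 4.97*v^2 + 8.99*v - 0.28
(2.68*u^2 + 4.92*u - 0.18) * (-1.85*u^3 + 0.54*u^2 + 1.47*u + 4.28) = -4.958*u^5 - 7.6548*u^4 + 6.9294*u^3 + 18.6056*u^2 + 20.793*u - 0.7704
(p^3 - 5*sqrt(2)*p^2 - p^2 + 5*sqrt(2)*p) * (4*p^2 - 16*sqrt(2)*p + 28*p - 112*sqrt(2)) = 4*p^5 - 36*sqrt(2)*p^4 + 24*p^4 - 216*sqrt(2)*p^3 + 132*p^3 + 252*sqrt(2)*p^2 + 960*p^2 - 1120*p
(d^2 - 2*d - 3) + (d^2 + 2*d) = 2*d^2 - 3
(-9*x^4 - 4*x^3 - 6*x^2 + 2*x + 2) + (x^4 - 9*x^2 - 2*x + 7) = -8*x^4 - 4*x^3 - 15*x^2 + 9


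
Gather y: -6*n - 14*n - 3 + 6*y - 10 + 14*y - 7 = -20*n + 20*y - 20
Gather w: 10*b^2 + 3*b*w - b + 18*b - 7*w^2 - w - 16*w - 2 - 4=10*b^2 + 17*b - 7*w^2 + w*(3*b - 17) - 6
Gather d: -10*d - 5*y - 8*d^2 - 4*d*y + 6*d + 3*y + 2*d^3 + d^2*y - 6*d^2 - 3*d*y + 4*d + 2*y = 2*d^3 + d^2*(y - 14) - 7*d*y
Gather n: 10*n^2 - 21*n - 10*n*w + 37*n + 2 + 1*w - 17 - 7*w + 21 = 10*n^2 + n*(16 - 10*w) - 6*w + 6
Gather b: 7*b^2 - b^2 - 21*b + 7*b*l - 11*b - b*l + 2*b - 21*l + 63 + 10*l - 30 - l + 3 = 6*b^2 + b*(6*l - 30) - 12*l + 36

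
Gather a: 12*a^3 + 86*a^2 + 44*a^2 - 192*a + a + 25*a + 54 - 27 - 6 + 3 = 12*a^3 + 130*a^2 - 166*a + 24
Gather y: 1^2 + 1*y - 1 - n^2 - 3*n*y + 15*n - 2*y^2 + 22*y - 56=-n^2 + 15*n - 2*y^2 + y*(23 - 3*n) - 56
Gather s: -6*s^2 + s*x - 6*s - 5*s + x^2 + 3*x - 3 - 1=-6*s^2 + s*(x - 11) + x^2 + 3*x - 4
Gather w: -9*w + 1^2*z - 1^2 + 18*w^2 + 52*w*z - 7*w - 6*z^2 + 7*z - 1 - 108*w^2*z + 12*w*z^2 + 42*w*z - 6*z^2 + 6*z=w^2*(18 - 108*z) + w*(12*z^2 + 94*z - 16) - 12*z^2 + 14*z - 2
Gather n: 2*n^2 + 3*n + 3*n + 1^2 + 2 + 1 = 2*n^2 + 6*n + 4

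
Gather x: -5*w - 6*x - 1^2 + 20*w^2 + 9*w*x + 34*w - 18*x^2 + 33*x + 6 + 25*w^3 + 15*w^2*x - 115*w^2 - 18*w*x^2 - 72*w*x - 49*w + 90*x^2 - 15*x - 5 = 25*w^3 - 95*w^2 - 20*w + x^2*(72 - 18*w) + x*(15*w^2 - 63*w + 12)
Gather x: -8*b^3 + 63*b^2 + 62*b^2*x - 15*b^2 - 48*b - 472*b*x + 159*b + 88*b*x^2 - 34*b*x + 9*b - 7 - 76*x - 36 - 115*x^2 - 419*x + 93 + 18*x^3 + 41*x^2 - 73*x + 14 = -8*b^3 + 48*b^2 + 120*b + 18*x^3 + x^2*(88*b - 74) + x*(62*b^2 - 506*b - 568) + 64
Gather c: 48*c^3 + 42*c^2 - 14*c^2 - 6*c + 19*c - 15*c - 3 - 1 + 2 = 48*c^3 + 28*c^2 - 2*c - 2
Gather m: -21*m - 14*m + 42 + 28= 70 - 35*m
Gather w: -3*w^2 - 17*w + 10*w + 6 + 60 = -3*w^2 - 7*w + 66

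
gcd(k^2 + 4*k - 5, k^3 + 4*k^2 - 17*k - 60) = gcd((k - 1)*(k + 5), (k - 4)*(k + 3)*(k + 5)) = k + 5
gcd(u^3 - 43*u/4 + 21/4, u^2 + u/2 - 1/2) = u - 1/2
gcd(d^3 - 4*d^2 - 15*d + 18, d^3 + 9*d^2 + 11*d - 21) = d^2 + 2*d - 3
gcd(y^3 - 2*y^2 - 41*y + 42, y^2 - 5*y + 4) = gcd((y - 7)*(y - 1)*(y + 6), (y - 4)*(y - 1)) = y - 1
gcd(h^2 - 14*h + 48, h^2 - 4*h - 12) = h - 6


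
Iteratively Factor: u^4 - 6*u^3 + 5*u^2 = (u - 1)*(u^3 - 5*u^2) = u*(u - 1)*(u^2 - 5*u) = u*(u - 5)*(u - 1)*(u)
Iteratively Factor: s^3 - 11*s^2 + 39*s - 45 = (s - 3)*(s^2 - 8*s + 15) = (s - 5)*(s - 3)*(s - 3)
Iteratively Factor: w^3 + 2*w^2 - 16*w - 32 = (w + 4)*(w^2 - 2*w - 8) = (w + 2)*(w + 4)*(w - 4)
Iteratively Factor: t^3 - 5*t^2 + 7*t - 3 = (t - 1)*(t^2 - 4*t + 3) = (t - 1)^2*(t - 3)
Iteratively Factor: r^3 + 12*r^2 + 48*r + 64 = (r + 4)*(r^2 + 8*r + 16) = (r + 4)^2*(r + 4)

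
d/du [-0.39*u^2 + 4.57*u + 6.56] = 4.57 - 0.78*u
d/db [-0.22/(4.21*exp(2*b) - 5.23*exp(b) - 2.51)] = (1.8524*exp(b) - 1.1506)*exp(b)/(-4.21*exp(2*b) + 5.23*exp(b) + 2.51)^2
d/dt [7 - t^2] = -2*t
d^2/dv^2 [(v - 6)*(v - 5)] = 2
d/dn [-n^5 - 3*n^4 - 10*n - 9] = -5*n^4 - 12*n^3 - 10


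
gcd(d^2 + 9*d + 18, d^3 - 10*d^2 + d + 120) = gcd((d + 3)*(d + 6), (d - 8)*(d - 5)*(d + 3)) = d + 3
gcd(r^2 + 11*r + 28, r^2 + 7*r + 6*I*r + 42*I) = r + 7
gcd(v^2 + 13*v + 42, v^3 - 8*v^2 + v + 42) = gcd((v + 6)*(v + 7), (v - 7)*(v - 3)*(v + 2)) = 1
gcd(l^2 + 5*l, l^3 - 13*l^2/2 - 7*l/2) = l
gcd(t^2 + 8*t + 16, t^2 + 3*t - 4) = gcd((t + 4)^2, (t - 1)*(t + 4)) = t + 4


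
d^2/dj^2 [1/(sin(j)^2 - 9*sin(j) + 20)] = (-4*sin(j)^4 + 27*sin(j)^3 + 5*sin(j)^2 - 234*sin(j) + 122)/(sin(j)^2 - 9*sin(j) + 20)^3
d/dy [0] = 0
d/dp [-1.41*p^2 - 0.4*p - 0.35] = -2.82*p - 0.4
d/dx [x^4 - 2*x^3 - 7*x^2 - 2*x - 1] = 4*x^3 - 6*x^2 - 14*x - 2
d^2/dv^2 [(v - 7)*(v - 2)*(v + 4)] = 6*v - 10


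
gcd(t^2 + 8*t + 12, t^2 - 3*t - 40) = 1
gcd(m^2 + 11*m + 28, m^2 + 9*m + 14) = m + 7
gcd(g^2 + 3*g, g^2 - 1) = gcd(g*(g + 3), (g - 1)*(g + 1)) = 1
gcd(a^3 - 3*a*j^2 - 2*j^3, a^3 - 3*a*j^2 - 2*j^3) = a^3 - 3*a*j^2 - 2*j^3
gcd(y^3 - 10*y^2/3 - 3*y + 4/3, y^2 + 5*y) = 1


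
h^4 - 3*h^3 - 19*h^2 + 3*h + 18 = (h - 6)*(h - 1)*(h + 1)*(h + 3)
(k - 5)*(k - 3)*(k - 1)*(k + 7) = k^4 - 2*k^3 - 40*k^2 + 146*k - 105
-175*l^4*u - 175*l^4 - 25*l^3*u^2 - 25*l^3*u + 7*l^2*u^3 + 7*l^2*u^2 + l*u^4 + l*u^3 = (-5*l + u)*(5*l + u)*(7*l + u)*(l*u + l)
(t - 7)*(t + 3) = t^2 - 4*t - 21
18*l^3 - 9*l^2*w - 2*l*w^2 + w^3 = (-3*l + w)*(-2*l + w)*(3*l + w)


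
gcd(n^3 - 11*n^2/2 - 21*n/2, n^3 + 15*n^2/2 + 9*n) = n^2 + 3*n/2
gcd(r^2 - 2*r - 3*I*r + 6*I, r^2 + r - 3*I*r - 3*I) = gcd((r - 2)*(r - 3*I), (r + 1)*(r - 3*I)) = r - 3*I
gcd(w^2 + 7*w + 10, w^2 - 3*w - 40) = w + 5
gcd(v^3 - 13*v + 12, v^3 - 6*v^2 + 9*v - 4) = v - 1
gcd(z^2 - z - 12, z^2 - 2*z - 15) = z + 3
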